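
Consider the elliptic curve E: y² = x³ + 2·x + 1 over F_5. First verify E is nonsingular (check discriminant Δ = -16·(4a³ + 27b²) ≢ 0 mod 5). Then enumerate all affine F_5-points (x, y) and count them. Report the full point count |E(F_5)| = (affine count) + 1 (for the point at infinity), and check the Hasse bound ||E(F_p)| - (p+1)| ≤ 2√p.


Affine points = {(0, 1), (0, 4), (1, 2), (1, 3), (3, 2), (3, 3)}; affine count = 6; |E(F_5)| = 7.

Discriminant check: Δ ∝ 4a³ + 27b² = 4·2³ + 27·1² = 4·8 + 27·1 ≡ 4 (mod 5). Nonzero ⇒ E is nonsingular.
For each x ∈ F_5, compute rhs = x³ + 2·x + 1 mod 5, then count y ∈ F_5 with y² ≡ rhs.
  x = 0: rhs = 1, matching y values: 1, 4 (2 points).
  x = 1: rhs = 4, matching y values: 2, 3 (2 points).
  x = 2: rhs = 3, matching y values: none (0 points).
  x = 3: rhs = 4, matching y values: 2, 3 (2 points).
  x = 4: rhs = 3, matching y values: none (0 points).
Total affine count: 6.
Full point count |E(F_5)| = 6 + 1 = 7.
Hasse bound: |7 − (5+1)| = |1| = 1 ≤ 2√5 ≈ 4.4721 ✓.


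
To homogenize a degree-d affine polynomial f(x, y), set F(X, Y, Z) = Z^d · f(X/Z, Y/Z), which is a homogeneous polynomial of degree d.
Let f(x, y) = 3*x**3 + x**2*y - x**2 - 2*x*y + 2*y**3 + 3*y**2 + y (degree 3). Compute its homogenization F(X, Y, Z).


F(X, Y, Z) = 3*X**3 + X**2*Y - X**2*Z - 2*X*Y*Z + 2*Y**3 + 3*Y**2*Z + Y*Z**2

deg(f) = 3.
Substitute x = X/Z, y = Y/Z into f, then multiply by Z^3.
  monomial 3·x^3·y^0 ↦ 3·X^3·Y^0·Z^0.
  monomial 1·x^2·y^1 ↦ 1·X^2·Y^1·Z^0.
  monomial -1·x^2·y^0 ↦ -1·X^2·Y^0·Z^1.
  monomial -2·x^1·y^1 ↦ -2·X^1·Y^1·Z^1.
  monomial 2·x^0·y^3 ↦ 2·X^0·Y^3·Z^0.
  monomial 3·x^0·y^2 ↦ 3·X^0·Y^2·Z^1.
  monomial 1·x^0·y^1 ↦ 1·X^0·Y^1·Z^2.
Collecting: F(X, Y, Z) = 3*X**3 + X**2*Y - X**2*Z - 2*X*Y*Z + 2*Y**3 + 3*Y**2*Z + Y*Z**2.


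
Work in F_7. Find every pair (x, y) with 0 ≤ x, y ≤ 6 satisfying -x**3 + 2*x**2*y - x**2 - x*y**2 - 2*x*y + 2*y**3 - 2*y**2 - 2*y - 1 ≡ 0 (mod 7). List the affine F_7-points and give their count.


Affine F_7-points: {(0, 5), (2, 5), (2, 6), (3, 2), (4, 1), (6, 4)}; count = 6.

For each of the 49 pairs (x, y) ∈ F_7², evaluate f(x, y) mod 7. Record the zeros.
  x = 0: [0↦6, 1↦4, 2↦3, 3↦1, 4↦3, 5↦0, 6↦4]  zeros at y ∈ {5}
  x = 1: [0↦4, 1↦1, 2↦4, 3↦4, 4↦6, 5↦1, 6↦1]  zeros at y ∈ ∅
  x = 2: [0↦1, 1↦1, 2↦5, 3↦4, 4↦3, 5↦0, 6↦0]  zeros at y ∈ {5, 6}
  x = 3: [0↦5, 1↦5, 2↦0, 3↦2, 4↦2, 5↦5, 6↦2]  zeros at y ∈ {2}
  x = 4: [0↦3, 1↦0, 2↦4, 3↦6, 4↦4, 5↦3, 6↦1]  zeros at y ∈ {1}
  x = 5: [0↦3, 1↦1, 2↦4, 3↦3, 4↦3, 5↦2, 6↦5]  zeros at y ∈ ∅
  x = 6: [0↦6, 1↦2, 2↦1, 3↦1, 4↦0, 5↦3, 6↦1]  zeros at y ∈ {4}
Collecting zeros: affine points = {(0, 5), (2, 5), (2, 6), (3, 2), (4, 1), (6, 4)}.
Total count |C(F_7)_aff| = 6.


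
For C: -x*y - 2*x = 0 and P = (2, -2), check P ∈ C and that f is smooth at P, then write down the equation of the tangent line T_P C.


Tangent line at P: -2*y - 4 = 0.

Step 1: f(2, -2) = 0, so P lies on C.
Step 2: partial derivatives
  f_x(x, y) = -y - 2, f_y(x, y) = -x.
  f_x(P) = 0, f_y(P) = -2 (gradient nonzero, so P is smooth).
Step 3: tangent line at P: 0·(x − 2) + -2·(y − -2) = 0.
Expanding: -2*y - 4 = 0.


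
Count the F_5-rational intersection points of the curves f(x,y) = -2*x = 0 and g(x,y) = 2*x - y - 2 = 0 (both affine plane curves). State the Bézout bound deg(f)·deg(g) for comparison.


Common zeros: {(0, 3)}; count = 1; Bézout bound = 1.

deg(f) = 1, deg(g) = 1, so Bézout bound = 1.
Scan x ∈ F_5. For each x, list the y ∈ F_5 with f(x, y) ≡ 0 and those with g(x, y) ≡ 0 (mod 5); the common zeros in that column are the intersection.
  x = 0: f ≡ 0 at y ∈ {0, 1, 2, 3, 4}; g ≡ 0 at y ∈ {3}; common: {3}.
  x = 1: f ≡ 0 at y ∈ ∅; g ≡ 0 at y ∈ {0}; common: ∅.
  x = 2: f ≡ 0 at y ∈ ∅; g ≡ 0 at y ∈ {2}; common: ∅.
  x = 3: f ≡ 0 at y ∈ ∅; g ≡ 0 at y ∈ {4}; common: ∅.
  x = 4: f ≡ 0 at y ∈ ∅; g ≡ 0 at y ∈ {1}; common: ∅.
Collecting: common zeros = {(0, 3)}, so the count is 1.
Comparison with the Bézout bound: 1 ≤ 1 = deg(f)·deg(g), as expected for curves with no common component (the bound is attained).


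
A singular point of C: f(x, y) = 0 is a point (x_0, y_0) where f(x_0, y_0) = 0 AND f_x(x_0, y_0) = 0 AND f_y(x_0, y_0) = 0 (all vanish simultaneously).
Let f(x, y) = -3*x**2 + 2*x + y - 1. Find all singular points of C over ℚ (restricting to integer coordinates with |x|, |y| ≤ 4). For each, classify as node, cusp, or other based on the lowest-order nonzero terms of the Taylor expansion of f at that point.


No singular points in the scanned grid; C is smooth there.

Compute partial derivatives:
  f_x = 2 - 6*x.
  f_y = 1.
f_y = 1 is a nonzero constant, so f_y never vanishes: no point (x, y) can satisfy f = f_x = f_y = 0. In particular no (x, y) ∈ {−4, ..., 4}² is singular; the curve is smooth.


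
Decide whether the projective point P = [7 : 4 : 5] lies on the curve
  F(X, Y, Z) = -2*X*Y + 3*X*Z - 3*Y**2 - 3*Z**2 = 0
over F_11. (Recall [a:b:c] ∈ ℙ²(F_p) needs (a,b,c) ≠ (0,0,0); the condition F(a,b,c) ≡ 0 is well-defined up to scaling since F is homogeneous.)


F(7,4,5) ≡ 3 (mod 11); P is NOT on the curve.

Evaluate F(7, 4, 5) term-by-term (mod 11).
  -2*X*Y ↦ -2·7·4·1 = -56
  3*X*Z ↦ 3·7·1·5 = 105
  -3*Y**2 ↦ -3·1·16·1 = -48
  -3*Z**2 ↦ -3·1·1·25 = -75
Sum: F(7, 4, 5) = (-56) + (105) + (-48) + (-75) = -74.
Reducing mod 11: -74 ≡ 3 (mod 11).
Since F(a, b, c) ≡ 3 ≠ 0 (mod 11), P does NOT lie on the curve.


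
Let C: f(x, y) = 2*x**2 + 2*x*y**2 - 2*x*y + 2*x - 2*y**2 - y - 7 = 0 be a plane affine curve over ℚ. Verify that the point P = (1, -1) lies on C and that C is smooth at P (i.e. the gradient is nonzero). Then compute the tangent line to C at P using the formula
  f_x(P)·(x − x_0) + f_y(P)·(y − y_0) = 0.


Tangent line at P: 10*x - 3*y - 13 = 0.

Step 1: f(1, -1) = 0, so P lies on C.
Step 2: partial derivatives
  f_x(x, y) = 4*x + 2*y**2 - 2*y + 2, f_y(x, y) = 4*x*y - 2*x - 4*y - 1.
  f_x(P) = 10, f_y(P) = -3 (gradient nonzero, so P is smooth).
Step 3: tangent line at P: 10·(x − 1) + -3·(y − -1) = 0.
Expanding: 10*x - 3*y - 13 = 0.


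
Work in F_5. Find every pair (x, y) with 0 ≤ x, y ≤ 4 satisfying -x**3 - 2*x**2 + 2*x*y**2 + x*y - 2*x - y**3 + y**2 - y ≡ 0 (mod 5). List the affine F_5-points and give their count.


Affine F_5-points: {(0, 0), (1, 0), (1, 3), (2, 0), (2, 1), (2, 4), (3, 4), (4, 2)}; count = 8.

For each of the 25 pairs (x, y) ∈ F_5², evaluate f(x, y) mod 5. Record the zeros.
  x = 0: [0↦0, 1↦4, 2↦4, 3↦4, 4↦3]  zeros at y ∈ {0}
  x = 1: [0↦0, 1↦2, 2↦4, 3↦0, 4↦4]  zeros at y ∈ {0, 3}
  x = 2: [0↦0, 1↦0, 2↦4, 3↦1, 4↦0]  zeros at y ∈ {0, 1, 4}
  x = 3: [0↦4, 1↦2, 2↦3, 3↦1, 4↦0]  zeros at y ∈ {4}
  x = 4: [0↦1, 1↦2, 2↦0, 3↦4, 4↦3]  zeros at y ∈ {2}
Collecting zeros: affine points = {(0, 0), (1, 0), (1, 3), (2, 0), (2, 1), (2, 4), (3, 4), (4, 2)}.
Total count |C(F_5)_aff| = 8.


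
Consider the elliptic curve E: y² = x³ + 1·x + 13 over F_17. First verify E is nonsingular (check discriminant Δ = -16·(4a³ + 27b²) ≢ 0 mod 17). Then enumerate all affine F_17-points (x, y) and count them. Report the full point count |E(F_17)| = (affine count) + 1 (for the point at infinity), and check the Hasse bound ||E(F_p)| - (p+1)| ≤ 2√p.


Affine points = {(0, 8), (0, 9), (1, 7), (1, 10), (3, 3), (3, 14), (4, 8), (4, 9), (12, 6), (12, 11), (13, 8), (13, 9), (14, 0)}; affine count = 13; |E(F_17)| = 14.

Discriminant check: Δ ∝ 4a³ + 27b² = 4·1³ + 27·13² = 4·1 + 27·169 ≡ 11 (mod 17). Nonzero ⇒ E is nonsingular.
For each x ∈ F_17, compute rhs = x³ + 1·x + 13 mod 17, then count y ∈ F_17 with y² ≡ rhs.
  x = 0: rhs = 13, matching y values: 8, 9 (2 points).
  x = 1: rhs = 15, matching y values: 7, 10 (2 points).
  x = 2: rhs = 6, matching y values: none (0 points).
  x = 3: rhs = 9, matching y values: 3, 14 (2 points).
  x = 4: rhs = 13, matching y values: 8, 9 (2 points).
  x = 5: rhs = 7, matching y values: none (0 points).
  x = 6: rhs = 14, matching y values: none (0 points).
  x = 7: rhs = 6, matching y values: none (0 points).
  x = 8: rhs = 6, matching y values: none (0 points).
  x = 9: rhs = 3, matching y values: none (0 points).
  x = 10: rhs = 3, matching y values: none (0 points).
  x = 11: rhs = 12, matching y values: none (0 points).
  x = 12: rhs = 2, matching y values: 6, 11 (2 points).
  x = 13: rhs = 13, matching y values: 8, 9 (2 points).
  x = 14: rhs = 0, matching y values: 0 (1 points).
  x = 15: rhs = 3, matching y values: none (0 points).
  x = 16: rhs = 11, matching y values: none (0 points).
Total affine count: 13.
Full point count |E(F_17)| = 13 + 1 = 14.
Hasse bound: |14 − (17+1)| = |-4| = 4 ≤ 2√17 ≈ 8.2462 ✓.


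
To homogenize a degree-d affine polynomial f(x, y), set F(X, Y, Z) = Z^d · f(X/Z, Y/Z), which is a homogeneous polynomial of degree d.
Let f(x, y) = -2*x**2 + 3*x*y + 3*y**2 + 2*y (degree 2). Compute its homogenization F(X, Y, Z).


F(X, Y, Z) = -2*X**2 + 3*X*Y + 3*Y**2 + 2*Y*Z

deg(f) = 2.
Substitute x = X/Z, y = Y/Z into f, then multiply by Z^2.
  monomial -2·x^2·y^0 ↦ -2·X^2·Y^0·Z^0.
  monomial 3·x^1·y^1 ↦ 3·X^1·Y^1·Z^0.
  monomial 3·x^0·y^2 ↦ 3·X^0·Y^2·Z^0.
  monomial 2·x^0·y^1 ↦ 2·X^0·Y^1·Z^1.
Collecting: F(X, Y, Z) = -2*X**2 + 3*X*Y + 3*Y**2 + 2*Y*Z.


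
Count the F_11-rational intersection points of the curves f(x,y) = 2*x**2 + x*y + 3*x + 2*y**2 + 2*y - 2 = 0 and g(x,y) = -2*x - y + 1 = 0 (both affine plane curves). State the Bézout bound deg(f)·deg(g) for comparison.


Common zeros: {(6, 0)}; count = 1; Bézout bound = 2.

deg(f) = 2, deg(g) = 1, so Bézout bound = 2.
Scan x ∈ F_11. For each x, list the y ∈ F_11 with f(x, y) ≡ 0 and those with g(x, y) ≡ 0 (mod 11); the common zeros in that column are the intersection.
  x = 0: f ≡ 0 at y ∈ {3, 7}; g ≡ 0 at y ∈ {1}; common: ∅.
  x = 1: f ≡ 0 at y ∈ ∅; g ≡ 0 at y ∈ {10}; common: ∅.
  x = 2: f ≡ 0 at y ∈ ∅; g ≡ 0 at y ∈ {8}; common: ∅.
  x = 3: f ≡ 0 at y ∈ {4, 10}; g ≡ 0 at y ∈ {6}; common: ∅.
  x = 4: f ≡ 0 at y ∈ ∅; g ≡ 0 at y ∈ {4}; common: ∅.
  x = 5: f ≡ 0 at y ∈ ∅; g ≡ 0 at y ∈ {2}; common: ∅.
  x = 6: f ≡ 0 at y ∈ {0, 7}; g ≡ 0 at y ∈ {0}; common: {0}.
  x = 7: f ≡ 0 at y ∈ {2, 10}; g ≡ 0 at y ∈ {9}; common: ∅.
  x = 8: f ≡ 0 at y ∈ {3}; g ≡ 0 at y ∈ {7}; common: ∅.
  x = 9: f ≡ 0 at y ∈ {0}; g ≡ 0 at y ∈ {5}; common: ∅.
  x = 10: f ≡ 0 at y ∈ {1, 4}; g ≡ 0 at y ∈ {3}; common: ∅.
Collecting: common zeros = {(6, 0)}, so the count is 1.
Comparison with the Bézout bound: 1 ≤ 2 = deg(f)·deg(g), as expected for curves with no common component (the affine F_11-count falls short of the bound because intersections may lie at infinity, over extension fields, or carry multiplicity).


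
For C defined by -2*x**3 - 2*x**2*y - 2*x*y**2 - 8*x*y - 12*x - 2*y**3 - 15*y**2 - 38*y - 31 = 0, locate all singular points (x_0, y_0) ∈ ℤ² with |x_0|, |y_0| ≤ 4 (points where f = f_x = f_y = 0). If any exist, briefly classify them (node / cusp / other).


Singular points: {(1, -3)}; classification: cusp.

Compute partial derivatives:
  f_x = -6*x**2 - 4*x*y - 2*y**2 - 8*y - 12.
  f_y = -2*x**2 - 4*x*y - 8*x - 6*y**2 - 30*y - 38.
Scan x_0 ∈ {−4, ..., 4}. For each x_0, f_y(x_0, y) is a polynomial in y; find its integer roots y ∈ {−4, ..., 4}, then test f_x and f at those candidates.
  x = -4: f_y(-4, y) = -6*y**2 - 14*y - 38; no integer root y with |y| ≤ 4.
  x = -3: f_y(-3, y) = -6*y**2 - 18*y - 32; no integer root y with |y| ≤ 4.
  x = -2: f_y(-2, y) = -6*y**2 - 22*y - 30; no integer root y with |y| ≤ 4.
  x = -1: f_y(-1, y) = -6*y**2 - 26*y - 32; no integer root y with |y| ≤ 4.
  x = 0: f_y(0, y) = -6*y**2 - 30*y - 38; no integer root y with |y| ≤ 4.
  x = 1: f_y(1, y) = -6*y**2 - 34*y - 48; vanishes at y ∈ {-3}. (1, -3): f_x = 0, f = 0 — SINGULAR.
  x = 2: f_y(2, y) = -6*y**2 - 38*y - 62; no integer root y with |y| ≤ 4.
  x = 3: f_y(3, y) = -6*y**2 - 42*y - 80; no integer root y with |y| ≤ 4.
  x = 4: f_y(4, y) = -6*y**2 - 46*y - 102; no integer root y with |y| ≤ 4.
Only singular point on the grid: (1, -3).
Classify: substitute x = 1 + u, y = -3 + v and expand: f = -2*u**3 - 2*u**2*v - 2*u*v**2 - 2*v**3 + v**2.
No constant or linear terms (consistent with a singular point). Quadratic part: v**2. Cubic part: -2*u**3 - 2*u**2*v - 2*u*v**2 - 2*v**3.
The quadratic part v**2 is a perfect square, so there is a single (double) tangent line v = 0, i.e. y = -3. Restricting the cubic part to that line (v = 0) leaves -2*u**3 ≠ 0, so f is not divisible by v and the branch is v² ≈ 2*u**3 to lowest order — this is a cusp.
Classification: cusp.


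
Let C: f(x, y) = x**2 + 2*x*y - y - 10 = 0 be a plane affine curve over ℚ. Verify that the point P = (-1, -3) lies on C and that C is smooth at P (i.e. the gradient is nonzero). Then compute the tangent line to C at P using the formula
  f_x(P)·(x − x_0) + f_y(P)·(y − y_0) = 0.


Tangent line at P: -8*x - 3*y - 17 = 0.

Step 1: f(-1, -3) = 0, so P lies on C.
Step 2: partial derivatives
  f_x(x, y) = 2*x + 2*y, f_y(x, y) = 2*x - 1.
  f_x(P) = -8, f_y(P) = -3 (gradient nonzero, so P is smooth).
Step 3: tangent line at P: -8·(x − -1) + -3·(y − -3) = 0.
Expanding: -8*x - 3*y - 17 = 0.


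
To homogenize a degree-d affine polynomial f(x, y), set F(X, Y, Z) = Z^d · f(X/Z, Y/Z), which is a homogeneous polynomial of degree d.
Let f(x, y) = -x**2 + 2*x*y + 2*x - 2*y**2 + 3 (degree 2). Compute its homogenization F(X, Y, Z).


F(X, Y, Z) = -X**2 + 2*X*Y + 2*X*Z - 2*Y**2 + 3*Z**2

deg(f) = 2.
Substitute x = X/Z, y = Y/Z into f, then multiply by Z^2.
  monomial -1·x^2·y^0 ↦ -1·X^2·Y^0·Z^0.
  monomial 2·x^1·y^1 ↦ 2·X^1·Y^1·Z^0.
  monomial 2·x^1·y^0 ↦ 2·X^1·Y^0·Z^1.
  monomial -2·x^0·y^2 ↦ -2·X^0·Y^2·Z^0.
  monomial 3·x^0·y^0 ↦ 3·X^0·Y^0·Z^2.
Collecting: F(X, Y, Z) = -X**2 + 2*X*Y + 2*X*Z - 2*Y**2 + 3*Z**2.


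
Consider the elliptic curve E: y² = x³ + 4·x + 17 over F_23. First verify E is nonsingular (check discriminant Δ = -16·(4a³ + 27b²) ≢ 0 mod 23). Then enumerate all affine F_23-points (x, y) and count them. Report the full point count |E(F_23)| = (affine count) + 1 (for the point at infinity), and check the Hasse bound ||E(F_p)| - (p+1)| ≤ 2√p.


Affine points = {(5, 1), (5, 22), (6, 2), (6, 21), (8, 3), (8, 20), (9, 0), (11, 9), (11, 14), (13, 9), (13, 14), (15, 5), (15, 18), (19, 11), (19, 12), (20, 1), (20, 22), (21, 1), (21, 22), (22, 9), (22, 14)}; affine count = 21; |E(F_23)| = 22.

Discriminant check: Δ ∝ 4a³ + 27b² = 4·4³ + 27·17² = 4·64 + 27·289 ≡ 9 (mod 23). Nonzero ⇒ E is nonsingular.
For each x ∈ F_23, compute rhs = x³ + 4·x + 17 mod 23, then count y ∈ F_23 with y² ≡ rhs.
  x = 0: rhs = 17, matching y values: none (0 points).
  x = 1: rhs = 22, matching y values: none (0 points).
  x = 2: rhs = 10, matching y values: none (0 points).
  x = 3: rhs = 10, matching y values: none (0 points).
  x = 4: rhs = 5, matching y values: none (0 points).
  x = 5: rhs = 1, matching y values: 1, 22 (2 points).
  x = 6: rhs = 4, matching y values: 2, 21 (2 points).
  x = 7: rhs = 20, matching y values: none (0 points).
  x = 8: rhs = 9, matching y values: 3, 20 (2 points).
  x = 9: rhs = 0, matching y values: 0 (1 points).
  x = 10: rhs = 22, matching y values: none (0 points).
  x = 11: rhs = 12, matching y values: 9, 14 (2 points).
  x = 12: rhs = 22, matching y values: none (0 points).
  x = 13: rhs = 12, matching y values: 9, 14 (2 points).
  x = 14: rhs = 11, matching y values: none (0 points).
  x = 15: rhs = 2, matching y values: 5, 18 (2 points).
  x = 16: rhs = 14, matching y values: none (0 points).
  x = 17: rhs = 7, matching y values: none (0 points).
  x = 18: rhs = 10, matching y values: none (0 points).
  x = 19: rhs = 6, matching y values: 11, 12 (2 points).
  x = 20: rhs = 1, matching y values: 1, 22 (2 points).
  x = 21: rhs = 1, matching y values: 1, 22 (2 points).
  x = 22: rhs = 12, matching y values: 9, 14 (2 points).
Total affine count: 21.
Full point count |E(F_23)| = 21 + 1 = 22.
Hasse bound: |22 − (23+1)| = |-2| = 2 ≤ 2√23 ≈ 9.5917 ✓.


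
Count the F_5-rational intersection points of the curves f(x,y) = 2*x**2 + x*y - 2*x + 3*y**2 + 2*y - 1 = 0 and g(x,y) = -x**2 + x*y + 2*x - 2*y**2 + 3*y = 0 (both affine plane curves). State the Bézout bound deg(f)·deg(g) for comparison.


Common zeros: {(0, 4), (1, 3)}; count = 2; Bézout bound = 4.

deg(f) = 2, deg(g) = 2, so Bézout bound = 4.
Scan x ∈ F_5. For each x, list the y ∈ F_5 with f(x, y) ≡ 0 and those with g(x, y) ≡ 0 (mod 5); the common zeros in that column are the intersection.
  x = 0: f ≡ 0 at y ∈ {2, 4}; g ≡ 0 at y ∈ {0, 4}; common: {4}.
  x = 1: f ≡ 0 at y ∈ {1, 3}; g ≡ 0 at y ∈ {3, 4}; common: {3}.
  x = 2: f ≡ 0 at y ∈ {1}; g ≡ 0 at y ∈ {0}; common: ∅.
  x = 3: f ≡ 0 at y ∈ ∅; g ≡ 0 at y ∈ ∅; common: ∅.
  x = 4: f ≡ 0 at y ∈ {4}; g ≡ 0 at y ∈ {3}; common: ∅.
Collecting: common zeros = {(0, 4), (1, 3)}, so the count is 2.
Comparison with the Bézout bound: 2 ≤ 4 = deg(f)·deg(g), as expected for curves with no common component (the affine F_5-count falls short of the bound because intersections may lie at infinity, over extension fields, or carry multiplicity).


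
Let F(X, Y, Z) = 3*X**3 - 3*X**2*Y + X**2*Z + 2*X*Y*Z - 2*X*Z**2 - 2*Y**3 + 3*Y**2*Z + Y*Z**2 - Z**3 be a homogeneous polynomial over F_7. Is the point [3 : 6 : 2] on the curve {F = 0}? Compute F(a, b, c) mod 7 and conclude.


F(3,6,2) ≡ 2 (mod 7); P is NOT on the curve.

Evaluate F(3, 6, 2) term-by-term (mod 7).
  3*X**3 ↦ 3·27·1·1 = 81
  -3*X**2*Y ↦ -3·9·6·1 = -162
  X**2*Z ↦ 1·9·1·2 = 18
  2*X*Y*Z ↦ 2·3·6·2 = 72
  -2*X*Z**2 ↦ -2·3·1·4 = -24
  -2*Y**3 ↦ -2·1·216·1 = -432
  3*Y**2*Z ↦ 3·1·36·2 = 216
  Y*Z**2 ↦ 1·1·6·4 = 24
  -Z**3 ↦ -1·1·1·8 = -8
Sum: F(3, 6, 2) = (81) + (-162) + (18) + (72) + (-24) + (-432) + (216) + (24) + (-8) = -215.
Reducing mod 7: -215 ≡ 2 (mod 7).
Since F(a, b, c) ≡ 2 ≠ 0 (mod 7), P does NOT lie on the curve.


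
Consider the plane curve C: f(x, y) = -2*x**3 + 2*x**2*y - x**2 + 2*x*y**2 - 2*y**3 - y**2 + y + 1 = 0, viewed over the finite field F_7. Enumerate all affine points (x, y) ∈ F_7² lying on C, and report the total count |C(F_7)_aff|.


Affine F_7-points: {(1, 1), (2, 4), (3, 3), (4, 1), (4, 3), (6, 1), (6, 3), (6, 5)}; count = 8.

For each of the 49 pairs (x, y) ∈ F_7², evaluate f(x, y) mod 7. Record the zeros.
  x = 0: [0↦1, 1↦6, 2↦4, 3↦4, 4↦1, 5↦4, 6↦1]  zeros at y ∈ ∅
  x = 1: [0↦5, 1↦0, 2↦6, 3↦4, 4↦3, 5↦5, 6↦5]  zeros at y ∈ {1}
  x = 2: [0↦2, 1↦5, 2↦2, 3↦2, 4↦0, 5↦5, 6↦5]  zeros at y ∈ {4}
  x = 3: [0↦1, 1↦2, 2↦1, 3↦0, 4↦1, 5↦6, 6↦3]  zeros at y ∈ {3}
  x = 4: [0↦4, 1↦0, 2↦5, 3↦0, 4↦1, 5↦3, 6↦1]  zeros at y ∈ {1, 3}
  x = 5: [0↦6, 1↦1, 2↦2, 3↦4, 4↦2, 5↦5, 6↦1]  zeros at y ∈ ∅
  x = 6: [0↦2, 1↦0, 2↦1, 3↦0, 4↦6, 5↦0, 6↦5]  zeros at y ∈ {1, 3, 5}
Collecting zeros: affine points = {(1, 1), (2, 4), (3, 3), (4, 1), (4, 3), (6, 1), (6, 3), (6, 5)}.
Total count |C(F_7)_aff| = 8.


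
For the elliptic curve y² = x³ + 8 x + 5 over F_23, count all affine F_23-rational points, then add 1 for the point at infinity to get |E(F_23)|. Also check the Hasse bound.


Affine points = {(2, 11), (2, 12), (4, 3), (4, 20), (5, 3), (5, 20), (6, 4), (6, 19), (7, 6), (7, 17), (8, 11), (8, 12), (9, 1), (9, 22), (10, 2), (10, 21), (12, 9), (12, 14), (13, 11), (13, 12), (14, 3), (14, 20), (15, 2), (15, 21), (18, 1), (18, 22), (19, 1), (19, 22), (20, 0), (21, 2), (21, 21)}; affine count = 31; |E(F_23)| = 32.

Discriminant check: Δ ∝ 4a³ + 27b² = 4·8³ + 27·5² = 4·512 + 27·25 ≡ 9 (mod 23). Nonzero ⇒ E is nonsingular.
For each x ∈ F_23, compute rhs = x³ + 8·x + 5 mod 23, then count y ∈ F_23 with y² ≡ rhs.
  x = 0: rhs = 5, matching y values: none (0 points).
  x = 1: rhs = 14, matching y values: none (0 points).
  x = 2: rhs = 6, matching y values: 11, 12 (2 points).
  x = 3: rhs = 10, matching y values: none (0 points).
  x = 4: rhs = 9, matching y values: 3, 20 (2 points).
  x = 5: rhs = 9, matching y values: 3, 20 (2 points).
  x = 6: rhs = 16, matching y values: 4, 19 (2 points).
  x = 7: rhs = 13, matching y values: 6, 17 (2 points).
  x = 8: rhs = 6, matching y values: 11, 12 (2 points).
  x = 9: rhs = 1, matching y values: 1, 22 (2 points).
  x = 10: rhs = 4, matching y values: 2, 21 (2 points).
  x = 11: rhs = 21, matching y values: none (0 points).
  x = 12: rhs = 12, matching y values: 9, 14 (2 points).
  x = 13: rhs = 6, matching y values: 11, 12 (2 points).
  x = 14: rhs = 9, matching y values: 3, 20 (2 points).
  x = 15: rhs = 4, matching y values: 2, 21 (2 points).
  x = 16: rhs = 20, matching y values: none (0 points).
  x = 17: rhs = 17, matching y values: none (0 points).
  x = 18: rhs = 1, matching y values: 1, 22 (2 points).
  x = 19: rhs = 1, matching y values: 1, 22 (2 points).
  x = 20: rhs = 0, matching y values: 0 (1 points).
  x = 21: rhs = 4, matching y values: 2, 21 (2 points).
  x = 22: rhs = 19, matching y values: none (0 points).
Total affine count: 31.
Full point count |E(F_23)| = 31 + 1 = 32.
Hasse bound: |32 − (23+1)| = |8| = 8 ≤ 2√23 ≈ 9.5917 ✓.


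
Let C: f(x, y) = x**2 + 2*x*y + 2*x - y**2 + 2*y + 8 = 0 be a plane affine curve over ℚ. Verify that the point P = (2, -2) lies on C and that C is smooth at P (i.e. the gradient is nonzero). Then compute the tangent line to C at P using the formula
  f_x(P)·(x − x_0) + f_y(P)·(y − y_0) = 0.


Tangent line at P: 2*x + 10*y + 16 = 0.

Step 1: f(2, -2) = 0, so P lies on C.
Step 2: partial derivatives
  f_x(x, y) = 2*x + 2*y + 2, f_y(x, y) = 2*x - 2*y + 2.
  f_x(P) = 2, f_y(P) = 10 (gradient nonzero, so P is smooth).
Step 3: tangent line at P: 2·(x − 2) + 10·(y − -2) = 0.
Expanding: 2*x + 10*y + 16 = 0.


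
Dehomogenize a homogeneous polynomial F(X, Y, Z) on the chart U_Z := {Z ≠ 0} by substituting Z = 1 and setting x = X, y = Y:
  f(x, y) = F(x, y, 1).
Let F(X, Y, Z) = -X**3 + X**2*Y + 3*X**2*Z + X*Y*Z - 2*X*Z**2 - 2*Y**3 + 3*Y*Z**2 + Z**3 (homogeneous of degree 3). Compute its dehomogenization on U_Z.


f(x, y) = -x**3 + x**2*y + 3*x**2 + x*y - 2*x - 2*y**3 + 3*y + 1

On U_Z we set Z = 1. Each monomial c·X^i·Y^j·Z^k in F becomes c·x^i·y^j·1^k = c·x^i·y^j.
Substituting Z = 1: F(X, Y, 1) = -x**3 + x**2*y + 3*x**2 + x*y - 2*x - 2*y**3 + 3*y + 1.
Note: deg(f) ≤ deg(F) = 3; strict inequality happens when F is divisible by Z (lost terms).


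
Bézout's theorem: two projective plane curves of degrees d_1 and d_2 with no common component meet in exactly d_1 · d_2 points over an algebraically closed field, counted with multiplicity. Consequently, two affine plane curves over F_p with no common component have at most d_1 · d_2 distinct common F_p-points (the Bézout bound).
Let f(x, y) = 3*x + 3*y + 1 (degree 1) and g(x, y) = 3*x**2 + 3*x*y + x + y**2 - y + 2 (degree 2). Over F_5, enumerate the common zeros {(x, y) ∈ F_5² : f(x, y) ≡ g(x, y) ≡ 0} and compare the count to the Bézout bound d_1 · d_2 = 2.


Common zeros: ∅; count = 0; Bézout bound = 2.

deg(f) = 1, deg(g) = 2, so Bézout bound = 2.
Scan x ∈ F_5. For each x, list the y ∈ F_5 with f(x, y) ≡ 0 and those with g(x, y) ≡ 0 (mod 5); the common zeros in that column are the intersection.
  x = 0: f ≡ 0 at y ∈ {3}; g ≡ 0 at y ∈ ∅; common: ∅.
  x = 1: f ≡ 0 at y ∈ {2}; g ≡ 0 at y ∈ {4}; common: ∅.
  x = 2: f ≡ 0 at y ∈ {1}; g ≡ 0 at y ∈ {2, 3}; common: ∅.
  x = 3: f ≡ 0 at y ∈ {0}; g ≡ 0 at y ∈ {3, 4}; common: ∅.
  x = 4: f ≡ 0 at y ∈ {4}; g ≡ 0 at y ∈ {2}; common: ∅.
Collecting: common zeros = ∅, so the count is 0.
Comparison with the Bézout bound: 0 ≤ 2 = deg(f)·deg(g), as expected for curves with no common component (the affine F_5-count falls short of the bound because intersections may lie at infinity, over extension fields, or carry multiplicity).


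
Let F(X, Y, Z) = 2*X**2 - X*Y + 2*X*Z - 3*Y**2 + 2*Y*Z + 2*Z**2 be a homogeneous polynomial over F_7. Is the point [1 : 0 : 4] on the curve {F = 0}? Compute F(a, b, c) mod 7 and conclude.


F(1,0,4) ≡ 0 (mod 7); P is on the curve.

Evaluate F(1, 0, 4) term-by-term (mod 7).
  2*X**2 ↦ 2·1·1·1 = 2
  -X*Y ↦ -1·1·0·1 = 0
  2*X*Z ↦ 2·1·1·4 = 8
  -3*Y**2 ↦ -3·1·0·1 = 0
  2*Y*Z ↦ 2·1·0·4 = 0
  2*Z**2 ↦ 2·1·1·16 = 32
Sum: F(1, 0, 4) = (2) + (0) + (8) + (0) + (0) + (32) = 42.
Reducing mod 7: 42 ≡ 0 (mod 7).
Since F(a, b, c) ≡ 0 (mod 7), P lies on the curve.


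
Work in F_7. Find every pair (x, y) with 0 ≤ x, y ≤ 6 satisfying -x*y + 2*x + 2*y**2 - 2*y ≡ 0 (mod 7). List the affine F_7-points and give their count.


Affine F_7-points: {(0, 0), (0, 1), (1, 6), (4, 5), (5, 3), (5, 4)}; count = 6.

For each of the 49 pairs (x, y) ∈ F_7², evaluate f(x, y) mod 7. Record the zeros.
  x = 0: [0↦0, 1↦0, 2↦4, 3↦5, 4↦3, 5↦5, 6↦4]  zeros at y ∈ {0, 1}
  x = 1: [0↦2, 1↦1, 2↦4, 3↦4, 4↦1, 5↦2, 6↦0]  zeros at y ∈ {6}
  x = 2: [0↦4, 1↦2, 2↦4, 3↦3, 4↦6, 5↦6, 6↦3]  zeros at y ∈ ∅
  x = 3: [0↦6, 1↦3, 2↦4, 3↦2, 4↦4, 5↦3, 6↦6]  zeros at y ∈ ∅
  x = 4: [0↦1, 1↦4, 2↦4, 3↦1, 4↦2, 5↦0, 6↦2]  zeros at y ∈ {5}
  x = 5: [0↦3, 1↦5, 2↦4, 3↦0, 4↦0, 5↦4, 6↦5]  zeros at y ∈ {3, 4}
  x = 6: [0↦5, 1↦6, 2↦4, 3↦6, 4↦5, 5↦1, 6↦1]  zeros at y ∈ ∅
Collecting zeros: affine points = {(0, 0), (0, 1), (1, 6), (4, 5), (5, 3), (5, 4)}.
Total count |C(F_7)_aff| = 6.


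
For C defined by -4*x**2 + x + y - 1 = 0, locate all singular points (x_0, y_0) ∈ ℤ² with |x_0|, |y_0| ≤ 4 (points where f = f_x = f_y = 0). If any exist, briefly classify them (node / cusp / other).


No singular points in the scanned grid; C is smooth there.

Compute partial derivatives:
  f_x = 1 - 8*x.
  f_y = 1.
f_y = 1 is a nonzero constant, so f_y never vanishes: no point (x, y) can satisfy f = f_x = f_y = 0. In particular no (x, y) ∈ {−4, ..., 4}² is singular; the curve is smooth.


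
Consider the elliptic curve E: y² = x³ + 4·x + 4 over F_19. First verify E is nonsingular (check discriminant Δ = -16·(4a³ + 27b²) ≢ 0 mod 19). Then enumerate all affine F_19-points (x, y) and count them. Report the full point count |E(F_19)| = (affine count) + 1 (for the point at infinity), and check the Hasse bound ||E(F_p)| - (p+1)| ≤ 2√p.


Affine points = {(0, 2), (0, 17), (1, 3), (1, 16), (2, 1), (2, 18), (3, 9), (3, 10), (5, 4), (5, 15), (6, 4), (6, 15), (8, 4), (8, 15), (9, 3), (9, 16), (11, 7), (11, 12), (13, 7), (13, 12), (14, 7), (14, 12), (15, 0), (17, 8), (17, 11)}; affine count = 25; |E(F_19)| = 26.

Discriminant check: Δ ∝ 4a³ + 27b² = 4·4³ + 27·4² = 4·64 + 27·16 ≡ 4 (mod 19). Nonzero ⇒ E is nonsingular.
For each x ∈ F_19, compute rhs = x³ + 4·x + 4 mod 19, then count y ∈ F_19 with y² ≡ rhs.
  x = 0: rhs = 4, matching y values: 2, 17 (2 points).
  x = 1: rhs = 9, matching y values: 3, 16 (2 points).
  x = 2: rhs = 1, matching y values: 1, 18 (2 points).
  x = 3: rhs = 5, matching y values: 9, 10 (2 points).
  x = 4: rhs = 8, matching y values: none (0 points).
  x = 5: rhs = 16, matching y values: 4, 15 (2 points).
  x = 6: rhs = 16, matching y values: 4, 15 (2 points).
  x = 7: rhs = 14, matching y values: none (0 points).
  x = 8: rhs = 16, matching y values: 4, 15 (2 points).
  x = 9: rhs = 9, matching y values: 3, 16 (2 points).
  x = 10: rhs = 18, matching y values: none (0 points).
  x = 11: rhs = 11, matching y values: 7, 12 (2 points).
  x = 12: rhs = 13, matching y values: none (0 points).
  x = 13: rhs = 11, matching y values: 7, 12 (2 points).
  x = 14: rhs = 11, matching y values: 7, 12 (2 points).
  x = 15: rhs = 0, matching y values: 0 (1 points).
  x = 16: rhs = 3, matching y values: none (0 points).
  x = 17: rhs = 7, matching y values: 8, 11 (2 points).
  x = 18: rhs = 18, matching y values: none (0 points).
Total affine count: 25.
Full point count |E(F_19)| = 25 + 1 = 26.
Hasse bound: |26 − (19+1)| = |6| = 6 ≤ 2√19 ≈ 8.7178 ✓.


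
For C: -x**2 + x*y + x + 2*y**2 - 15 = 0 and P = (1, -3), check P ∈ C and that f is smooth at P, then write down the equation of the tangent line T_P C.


Tangent line at P: -4*x - 11*y - 29 = 0.

Step 1: f(1, -3) = 0, so P lies on C.
Step 2: partial derivatives
  f_x(x, y) = -2*x + y + 1, f_y(x, y) = x + 4*y.
  f_x(P) = -4, f_y(P) = -11 (gradient nonzero, so P is smooth).
Step 3: tangent line at P: -4·(x − 1) + -11·(y − -3) = 0.
Expanding: -4*x - 11*y - 29 = 0.


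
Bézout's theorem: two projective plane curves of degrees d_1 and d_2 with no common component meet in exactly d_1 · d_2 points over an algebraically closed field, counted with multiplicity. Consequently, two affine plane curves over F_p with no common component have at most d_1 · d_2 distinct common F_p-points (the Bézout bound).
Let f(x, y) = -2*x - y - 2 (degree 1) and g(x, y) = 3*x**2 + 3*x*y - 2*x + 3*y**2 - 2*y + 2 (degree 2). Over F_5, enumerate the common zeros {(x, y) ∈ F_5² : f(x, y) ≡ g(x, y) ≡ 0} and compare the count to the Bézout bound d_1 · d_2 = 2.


Common zeros: ∅; count = 0; Bézout bound = 2.

deg(f) = 1, deg(g) = 2, so Bézout bound = 2.
Scan x ∈ F_5. For each x, list the y ∈ F_5 with f(x, y) ≡ 0 and those with g(x, y) ≡ 0 (mod 5); the common zeros in that column are the intersection.
  x = 0: f ≡ 0 at y ∈ {3}; g ≡ 0 at y ∈ {2}; common: ∅.
  x = 1: f ≡ 0 at y ∈ {1}; g ≡ 0 at y ∈ {4}; common: ∅.
  x = 2: f ≡ 0 at y ∈ {4}; g ≡ 0 at y ∈ {0, 2}; common: ∅.
  x = 3: f ≡ 0 at y ∈ {2}; g ≡ 0 at y ∈ ∅; common: ∅.
  x = 4: f ≡ 0 at y ∈ {0}; g ≡ 0 at y ∈ {1, 4}; common: ∅.
Collecting: common zeros = ∅, so the count is 0.
Comparison with the Bézout bound: 0 ≤ 2 = deg(f)·deg(g), as expected for curves with no common component (the affine F_5-count falls short of the bound because intersections may lie at infinity, over extension fields, or carry multiplicity).


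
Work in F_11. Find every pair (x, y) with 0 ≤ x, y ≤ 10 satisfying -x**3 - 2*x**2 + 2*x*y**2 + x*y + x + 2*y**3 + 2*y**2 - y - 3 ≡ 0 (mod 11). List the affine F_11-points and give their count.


Affine F_11-points: {(0, 1), (0, 3), (0, 6), (1, 4), (2, 9), (3, 1), (3, 8), (3, 9), (4, 2), (4, 6), (4, 9), (5, 6), (6, 1), (6, 7), (7, 10), (9, 3)}; count = 16.

For each of the 121 pairs (x, y) ∈ F_11², evaluate f(x, y) mod 11. Record the zeros.
  x = 0: [0↦8, 1↦0, 2↦8, 3↦0, 4↦10, 5↦6, 6↦0, 7↦4, 8↦8, 9↦2, 10↦9]  zeros at y ∈ {1, 3, 6}
  x = 1: [0↦6, 1↦1, 2↦5, 3↦8, 4↦0, 5↦4, 6↦10, 7↦8, 8↦10, 9↦6, 10↦8]  zeros at y ∈ {4}
  x = 2: [0↦5, 1↦3, 2↦3, 3↦6, 4↦2, 5↦3, 6↦10, 7↦2, 8↦2, 9↦0, 10↦8]  zeros at y ∈ {9}
  x = 3: [0↦10, 1↦0, 2↦7, 3↦10, 4↦10, 5↦8, 6↦5, 7↦2, 8↦0, 9↦0, 10↦3]  zeros at y ∈ {1, 8, 9}
  x = 4: [0↦4, 1↦8, 2↦0, 3↦3, 4↦7, 5↦2, 6↦0, 7↦2, 8↦9, 9↦0, 10↦9]  zeros at y ∈ {2, 6, 9}
  x = 5: [0↦3, 1↦10, 2↦9, 3↦1, 4↦9, 5↦1, 6↦0, 7↦7, 8↦1, 9↦5, 10↦9]  zeros at y ∈ {6}
  x = 6: [0↦1, 1↦0, 2↦6, 3↦9, 4↦10, 5↦10, 6↦10, 7↦0, 8↦3, 9↦9, 10↦8]  zeros at y ∈ {1, 7}
  x = 7: [0↦3, 1↦5, 2↦7, 3↦10, 4↦4, 5↦1, 6↦2, 7↦8, 8↦9, 9↦6, 10↦0]  zeros at y ∈ {10}
  x = 8: [0↦3, 1↦8, 2↦6, 3↦9, 4↦7, 5↦1, 6↦3, 7↦3, 8↦2, 9↦1, 10↦1]  zeros at y ∈ ∅
  x = 9: [0↦6, 1↦3, 2↦8, 3↦0, 4↦2, 5↦4, 6↦7, 7↦1, 8↦9, 9↦10, 10↦5]  zeros at y ∈ {3}
  x = 10: [0↦6, 1↦6, 2↦7, 3↦10, 4↦5, 5↦4, 6↦8, 7↦7, 8↦2, 9↦5, 10↦6]  zeros at y ∈ ∅
Collecting zeros: affine points = {(0, 1), (0, 3), (0, 6), (1, 4), (2, 9), (3, 1), (3, 8), (3, 9), (4, 2), (4, 6), (4, 9), (5, 6), (6, 1), (6, 7), (7, 10), (9, 3)}.
Total count |C(F_11)_aff| = 16.


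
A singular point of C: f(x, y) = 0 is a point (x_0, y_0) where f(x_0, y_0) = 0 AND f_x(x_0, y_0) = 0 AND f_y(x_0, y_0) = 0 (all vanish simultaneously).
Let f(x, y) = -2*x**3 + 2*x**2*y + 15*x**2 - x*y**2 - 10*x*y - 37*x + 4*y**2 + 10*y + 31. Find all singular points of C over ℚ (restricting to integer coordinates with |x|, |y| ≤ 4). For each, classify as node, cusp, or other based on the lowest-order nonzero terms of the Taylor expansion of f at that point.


Singular points: {(3, 1)}; classification: node.

Compute partial derivatives:
  f_x = -6*x**2 + 4*x*y + 30*x - y**2 - 10*y - 37.
  f_y = 2*x**2 - 2*x*y - 10*x + 8*y + 10.
Scan x_0 ∈ {−4, ..., 4}. For each x_0, f_y(x_0, y) is a polynomial in y; find its integer roots y ∈ {−4, ..., 4}, then test f_x and f at those candidates.
  x = -4: f_y(-4, y) = 16*y + 82; no integer root y with |y| ≤ 4.
  x = -3: f_y(-3, y) = 14*y + 58; no integer root y with |y| ≤ 4.
  x = -2: f_y(-2, y) = 12*y + 38; no integer root y with |y| ≤ 4.
  x = -1: f_y(-1, y) = 10*y + 22; no integer root y with |y| ≤ 4.
  x = 0: f_y(0, y) = 8*y + 10; no integer root y with |y| ≤ 4.
  x = 1: f_y(1, y) = 6*y + 2; no integer root y with |y| ≤ 4.
  x = 2: f_y(2, y) = 4*y - 2; no integer root y with |y| ≤ 4.
  x = 3: f_y(3, y) = 2*y - 2; vanishes at y ∈ {1}. (3, 1): f_x = 0, f = 0 — SINGULAR.
  x = 4: f_y(4, y) = 2; no integer root y with |y| ≤ 4.
Only singular point on the grid: (3, 1).
Classify: substitute x = 3 + u, y = 1 + v and expand: f = -2*u**3 + 2*u**2*v - u**2 - u*v**2 + v**2.
No constant or linear terms (consistent with a singular point). Quadratic part: -u**2 + v**2. Cubic part: -2*u**3 + 2*u**2*v - u*v**2.
The quadratic part v**2 - u**2 = (v − u)(v + u) splits into two distinct linear factors, so there are two distinct tangent lines y − 1 = ±(x − 3) — this is a node (ordinary double point).
Classification: node.


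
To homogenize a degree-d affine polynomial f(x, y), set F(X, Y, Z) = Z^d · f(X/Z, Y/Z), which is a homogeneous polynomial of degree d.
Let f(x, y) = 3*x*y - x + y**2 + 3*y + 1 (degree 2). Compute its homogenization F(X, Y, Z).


F(X, Y, Z) = 3*X*Y - X*Z + Y**2 + 3*Y*Z + Z**2

deg(f) = 2.
Substitute x = X/Z, y = Y/Z into f, then multiply by Z^2.
  monomial 3·x^1·y^1 ↦ 3·X^1·Y^1·Z^0.
  monomial -1·x^1·y^0 ↦ -1·X^1·Y^0·Z^1.
  monomial 1·x^0·y^2 ↦ 1·X^0·Y^2·Z^0.
  monomial 3·x^0·y^1 ↦ 3·X^0·Y^1·Z^1.
  monomial 1·x^0·y^0 ↦ 1·X^0·Y^0·Z^2.
Collecting: F(X, Y, Z) = 3*X*Y - X*Z + Y**2 + 3*Y*Z + Z**2.


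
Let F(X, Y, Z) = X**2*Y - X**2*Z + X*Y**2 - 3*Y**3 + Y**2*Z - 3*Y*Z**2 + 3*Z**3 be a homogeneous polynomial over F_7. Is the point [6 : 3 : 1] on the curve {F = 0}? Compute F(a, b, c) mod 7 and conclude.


F(6,3,1) ≡ 6 (mod 7); P is NOT on the curve.

Evaluate F(6, 3, 1) term-by-term (mod 7).
  X**2*Y ↦ 1·36·3·1 = 108
  -X**2*Z ↦ -1·36·1·1 = -36
  X*Y**2 ↦ 1·6·9·1 = 54
  -3*Y**3 ↦ -3·1·27·1 = -81
  Y**2*Z ↦ 1·1·9·1 = 9
  -3*Y*Z**2 ↦ -3·1·3·1 = -9
  3*Z**3 ↦ 3·1·1·1 = 3
Sum: F(6, 3, 1) = (108) + (-36) + (54) + (-81) + (9) + (-9) + (3) = 48.
Reducing mod 7: 48 ≡ 6 (mod 7).
Since F(a, b, c) ≡ 6 ≠ 0 (mod 7), P does NOT lie on the curve.


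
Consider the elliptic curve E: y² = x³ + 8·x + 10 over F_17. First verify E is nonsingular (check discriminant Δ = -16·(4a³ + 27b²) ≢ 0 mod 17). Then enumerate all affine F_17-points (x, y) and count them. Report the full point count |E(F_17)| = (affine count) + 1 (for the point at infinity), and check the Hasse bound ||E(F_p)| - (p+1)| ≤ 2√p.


Affine points = {(1, 6), (1, 11), (2, 0), (4, 2), (4, 15), (6, 6), (6, 11), (7, 1), (7, 16), (8, 5), (8, 12), (10, 6), (10, 11), (11, 1), (11, 16), (12, 7), (12, 10), (13, 4), (13, 13), (16, 1), (16, 16)}; affine count = 21; |E(F_17)| = 22.

Discriminant check: Δ ∝ 4a³ + 27b² = 4·8³ + 27·10² = 4·512 + 27·100 ≡ 5 (mod 17). Nonzero ⇒ E is nonsingular.
For each x ∈ F_17, compute rhs = x³ + 8·x + 10 mod 17, then count y ∈ F_17 with y² ≡ rhs.
  x = 0: rhs = 10, matching y values: none (0 points).
  x = 1: rhs = 2, matching y values: 6, 11 (2 points).
  x = 2: rhs = 0, matching y values: 0 (1 points).
  x = 3: rhs = 10, matching y values: none (0 points).
  x = 4: rhs = 4, matching y values: 2, 15 (2 points).
  x = 5: rhs = 5, matching y values: none (0 points).
  x = 6: rhs = 2, matching y values: 6, 11 (2 points).
  x = 7: rhs = 1, matching y values: 1, 16 (2 points).
  x = 8: rhs = 8, matching y values: 5, 12 (2 points).
  x = 9: rhs = 12, matching y values: none (0 points).
  x = 10: rhs = 2, matching y values: 6, 11 (2 points).
  x = 11: rhs = 1, matching y values: 1, 16 (2 points).
  x = 12: rhs = 15, matching y values: 7, 10 (2 points).
  x = 13: rhs = 16, matching y values: 4, 13 (2 points).
  x = 14: rhs = 10, matching y values: none (0 points).
  x = 15: rhs = 3, matching y values: none (0 points).
  x = 16: rhs = 1, matching y values: 1, 16 (2 points).
Total affine count: 21.
Full point count |E(F_17)| = 21 + 1 = 22.
Hasse bound: |22 − (17+1)| = |4| = 4 ≤ 2√17 ≈ 8.2462 ✓.


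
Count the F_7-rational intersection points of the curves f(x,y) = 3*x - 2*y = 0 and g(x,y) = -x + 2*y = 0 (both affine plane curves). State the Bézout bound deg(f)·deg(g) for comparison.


Common zeros: {(0, 0)}; count = 1; Bézout bound = 1.

deg(f) = 1, deg(g) = 1, so Bézout bound = 1.
Scan x ∈ F_7. For each x, list the y ∈ F_7 with f(x, y) ≡ 0 and those with g(x, y) ≡ 0 (mod 7); the common zeros in that column are the intersection.
  x = 0: f ≡ 0 at y ∈ {0}; g ≡ 0 at y ∈ {0}; common: {0}.
  x = 1: f ≡ 0 at y ∈ {5}; g ≡ 0 at y ∈ {4}; common: ∅.
  x = 2: f ≡ 0 at y ∈ {3}; g ≡ 0 at y ∈ {1}; common: ∅.
  x = 3: f ≡ 0 at y ∈ {1}; g ≡ 0 at y ∈ {5}; common: ∅.
  x = 4: f ≡ 0 at y ∈ {6}; g ≡ 0 at y ∈ {2}; common: ∅.
  x = 5: f ≡ 0 at y ∈ {4}; g ≡ 0 at y ∈ {6}; common: ∅.
  x = 6: f ≡ 0 at y ∈ {2}; g ≡ 0 at y ∈ {3}; common: ∅.
Collecting: common zeros = {(0, 0)}, so the count is 1.
Comparison with the Bézout bound: 1 ≤ 1 = deg(f)·deg(g), as expected for curves with no common component (the bound is attained).


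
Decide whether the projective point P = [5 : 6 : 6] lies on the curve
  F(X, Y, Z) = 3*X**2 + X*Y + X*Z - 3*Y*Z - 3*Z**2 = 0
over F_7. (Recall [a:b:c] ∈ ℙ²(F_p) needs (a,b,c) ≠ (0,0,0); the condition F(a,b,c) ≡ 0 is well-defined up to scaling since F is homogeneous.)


F(5,6,6) ≡ 3 (mod 7); P is NOT on the curve.

Evaluate F(5, 6, 6) term-by-term (mod 7).
  3*X**2 ↦ 3·25·1·1 = 75
  X*Y ↦ 1·5·6·1 = 30
  X*Z ↦ 1·5·1·6 = 30
  -3*Y*Z ↦ -3·1·6·6 = -108
  -3*Z**2 ↦ -3·1·1·36 = -108
Sum: F(5, 6, 6) = (75) + (30) + (30) + (-108) + (-108) = -81.
Reducing mod 7: -81 ≡ 3 (mod 7).
Since F(a, b, c) ≡ 3 ≠ 0 (mod 7), P does NOT lie on the curve.


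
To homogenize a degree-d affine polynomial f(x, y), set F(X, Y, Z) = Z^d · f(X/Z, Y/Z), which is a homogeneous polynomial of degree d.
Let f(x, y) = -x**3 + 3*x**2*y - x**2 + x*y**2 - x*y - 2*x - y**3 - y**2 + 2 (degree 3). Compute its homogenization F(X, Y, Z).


F(X, Y, Z) = -X**3 + 3*X**2*Y - X**2*Z + X*Y**2 - X*Y*Z - 2*X*Z**2 - Y**3 - Y**2*Z + 2*Z**3

deg(f) = 3.
Substitute x = X/Z, y = Y/Z into f, then multiply by Z^3.
  monomial -1·x^3·y^0 ↦ -1·X^3·Y^0·Z^0.
  monomial 3·x^2·y^1 ↦ 3·X^2·Y^1·Z^0.
  monomial -1·x^2·y^0 ↦ -1·X^2·Y^0·Z^1.
  monomial 1·x^1·y^2 ↦ 1·X^1·Y^2·Z^0.
  monomial -1·x^1·y^1 ↦ -1·X^1·Y^1·Z^1.
  monomial -2·x^1·y^0 ↦ -2·X^1·Y^0·Z^2.
  monomial -1·x^0·y^3 ↦ -1·X^0·Y^3·Z^0.
  monomial -1·x^0·y^2 ↦ -1·X^0·Y^2·Z^1.
  monomial 2·x^0·y^0 ↦ 2·X^0·Y^0·Z^3.
Collecting: F(X, Y, Z) = -X**3 + 3*X**2*Y - X**2*Z + X*Y**2 - X*Y*Z - 2*X*Z**2 - Y**3 - Y**2*Z + 2*Z**3.
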